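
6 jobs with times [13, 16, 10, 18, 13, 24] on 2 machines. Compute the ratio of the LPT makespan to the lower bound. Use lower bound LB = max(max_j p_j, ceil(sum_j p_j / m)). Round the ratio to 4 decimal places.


LPT order: [24, 18, 16, 13, 13, 10]
Machine loads after assignment: [47, 47]
LPT makespan = 47
Lower bound = max(max_job, ceil(total/2)) = max(24, 47) = 47
Ratio = 47 / 47 = 1.0

1.0


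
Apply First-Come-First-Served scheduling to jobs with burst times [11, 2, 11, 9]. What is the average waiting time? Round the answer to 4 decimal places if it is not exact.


FCFS order (as given): [11, 2, 11, 9]
Waiting times:
  Job 1: wait = 0
  Job 2: wait = 11
  Job 3: wait = 13
  Job 4: wait = 24
Sum of waiting times = 48
Average waiting time = 48/4 = 12.0

12.0


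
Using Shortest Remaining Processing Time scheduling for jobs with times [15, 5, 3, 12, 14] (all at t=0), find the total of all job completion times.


Since all jobs arrive at t=0, SRPT equals SPT ordering.
SPT order: [3, 5, 12, 14, 15]
Completion times:
  Job 1: p=3, C=3
  Job 2: p=5, C=8
  Job 3: p=12, C=20
  Job 4: p=14, C=34
  Job 5: p=15, C=49
Total completion time = 3 + 8 + 20 + 34 + 49 = 114

114


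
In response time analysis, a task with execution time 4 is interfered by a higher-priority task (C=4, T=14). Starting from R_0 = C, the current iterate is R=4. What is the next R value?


R_next = C + ceil(R_prev / T_hp) * C_hp
ceil(4 / 14) = ceil(0.2857) = 1
Interference = 1 * 4 = 4
R_next = 4 + 4 = 8

8


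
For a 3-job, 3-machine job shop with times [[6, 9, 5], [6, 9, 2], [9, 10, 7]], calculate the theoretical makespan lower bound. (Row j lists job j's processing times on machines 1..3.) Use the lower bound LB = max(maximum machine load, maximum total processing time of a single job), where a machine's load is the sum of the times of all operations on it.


Machine loads:
  Machine 1: 6 + 6 + 9 = 21
  Machine 2: 9 + 9 + 10 = 28
  Machine 3: 5 + 2 + 7 = 14
Max machine load = 28
Job totals:
  Job 1: 20
  Job 2: 17
  Job 3: 26
Max job total = 26
Lower bound = max(28, 26) = 28

28


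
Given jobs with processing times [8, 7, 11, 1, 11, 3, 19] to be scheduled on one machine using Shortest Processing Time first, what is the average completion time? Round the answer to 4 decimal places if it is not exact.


Sort jobs by processing time (SPT order): [1, 3, 7, 8, 11, 11, 19]
Compute completion times sequentially:
  Job 1: processing = 1, completes at 1
  Job 2: processing = 3, completes at 4
  Job 3: processing = 7, completes at 11
  Job 4: processing = 8, completes at 19
  Job 5: processing = 11, completes at 30
  Job 6: processing = 11, completes at 41
  Job 7: processing = 19, completes at 60
Sum of completion times = 166
Average completion time = 166/7 = 23.7143

23.7143


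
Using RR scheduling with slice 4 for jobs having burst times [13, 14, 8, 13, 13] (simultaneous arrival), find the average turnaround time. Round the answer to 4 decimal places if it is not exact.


Time quantum = 4
Execution trace:
  J1 runs 4 units, time = 4
  J2 runs 4 units, time = 8
  J3 runs 4 units, time = 12
  J4 runs 4 units, time = 16
  J5 runs 4 units, time = 20
  J1 runs 4 units, time = 24
  J2 runs 4 units, time = 28
  J3 runs 4 units, time = 32
  J4 runs 4 units, time = 36
  J5 runs 4 units, time = 40
  J1 runs 4 units, time = 44
  J2 runs 4 units, time = 48
  J4 runs 4 units, time = 52
  J5 runs 4 units, time = 56
  J1 runs 1 units, time = 57
  J2 runs 2 units, time = 59
  J4 runs 1 units, time = 60
  J5 runs 1 units, time = 61
Finish times: [57, 59, 32, 60, 61]
Average turnaround = 269/5 = 53.8

53.8


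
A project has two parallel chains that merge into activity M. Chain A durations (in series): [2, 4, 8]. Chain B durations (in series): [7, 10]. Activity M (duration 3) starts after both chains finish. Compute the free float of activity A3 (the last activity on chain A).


ES(A3) = sum of predecessors on chain A = 6
EF(A3) = ES + duration = 6 + 8 = 14
Successor of A3 is M. ES(M) = max(sum(A), sum(B)) = max(14, 17) = 17
Free float = ES(successor) - EF(current) = 17 - 14 = 3

3


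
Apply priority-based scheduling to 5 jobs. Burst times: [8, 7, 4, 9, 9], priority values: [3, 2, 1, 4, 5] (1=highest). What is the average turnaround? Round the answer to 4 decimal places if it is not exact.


Sort by priority (ascending = highest first):
Order: [(1, 4), (2, 7), (3, 8), (4, 9), (5, 9)]
Completion times:
  Priority 1, burst=4, C=4
  Priority 2, burst=7, C=11
  Priority 3, burst=8, C=19
  Priority 4, burst=9, C=28
  Priority 5, burst=9, C=37
Average turnaround = 99/5 = 19.8

19.8


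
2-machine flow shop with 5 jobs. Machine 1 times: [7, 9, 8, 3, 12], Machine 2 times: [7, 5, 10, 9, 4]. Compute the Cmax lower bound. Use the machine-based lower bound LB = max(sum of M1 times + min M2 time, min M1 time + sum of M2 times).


LB1 = sum(M1 times) + min(M2 times) = 39 + 4 = 43
LB2 = min(M1 times) + sum(M2 times) = 3 + 35 = 38
Lower bound = max(LB1, LB2) = max(43, 38) = 43

43


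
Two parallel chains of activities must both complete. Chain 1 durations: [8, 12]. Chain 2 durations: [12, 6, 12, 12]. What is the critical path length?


Path A total = 8 + 12 = 20
Path B total = 12 + 6 + 12 + 12 = 42
Critical path = longest path = max(20, 42) = 42

42


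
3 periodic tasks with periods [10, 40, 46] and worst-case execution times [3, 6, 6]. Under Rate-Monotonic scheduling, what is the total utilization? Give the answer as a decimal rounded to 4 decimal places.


Compute individual utilizations (exact fractions):
  Task 1: C/T = 3/10 (approx. 0.3)
  Task 2: C/T = 6/40 = 3/20 (approx. 0.15)
  Task 3: C/T = 6/46 = 3/23 (approx. 0.1304)
Total utilization U = 3/10 + 3/20 + 3/23 = 267/460
Rounded to 4 decimal places: U = 0.5804
RM (Liu & Layland) bound for 3 tasks = 0.779763; compare with U = 267/460 (approx. 0.580435)
U <= bound, so schedulable by RM sufficient condition.

0.5804


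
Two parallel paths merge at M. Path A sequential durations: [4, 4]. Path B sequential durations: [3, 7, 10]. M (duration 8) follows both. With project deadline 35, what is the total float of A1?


Forward pass: ES(A1) = sum of predecessors on chain A = 0
EF = ES + duration = 0 + 4 = 4
Backward pass: LF(M) = deadline = 35; LS(M) = 35 - 8 = 27
LF(A1) = LS(M) - sum(successors on chain A) = 27 - 4 = 23
LS = LF - duration = 23 - 4 = 19
Total float = LS - ES = 19 - 0 = 19

19


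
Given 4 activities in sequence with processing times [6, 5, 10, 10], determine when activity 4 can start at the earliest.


Activity 4 starts after activities 1 through 3 complete.
Predecessor durations: [6, 5, 10]
ES = 6 + 5 + 10 = 21

21


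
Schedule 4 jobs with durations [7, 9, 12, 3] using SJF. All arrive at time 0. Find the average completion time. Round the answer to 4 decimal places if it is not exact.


SJF order (ascending): [3, 7, 9, 12]
Completion times:
  Job 1: burst=3, C=3
  Job 2: burst=7, C=10
  Job 3: burst=9, C=19
  Job 4: burst=12, C=31
Average completion = 63/4 = 15.75

15.75


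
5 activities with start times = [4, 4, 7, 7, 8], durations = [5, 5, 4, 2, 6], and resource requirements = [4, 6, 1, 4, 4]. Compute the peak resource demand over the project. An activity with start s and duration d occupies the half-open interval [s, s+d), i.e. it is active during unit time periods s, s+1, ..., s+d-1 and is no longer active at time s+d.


Each activity i is active on [start_i, start_i + duration_i).
Compute total resource usage per time slot:
  t=0: active resources = [], total = 0
  t=1: active resources = [], total = 0
  t=2: active resources = [], total = 0
  t=3: active resources = [], total = 0
  t=4: active resources = [4, 6], total = 10
  t=5: active resources = [4, 6], total = 10
  t=6: active resources = [4, 6], total = 10
  t=7: active resources = [4, 6, 1, 4], total = 15
  t=8: active resources = [4, 6, 1, 4, 4], total = 19
  t=9: active resources = [1, 4], total = 5
  t=10: active resources = [1, 4], total = 5
  t=11: active resources = [4], total = 4
  t=12: active resources = [4], total = 4
  t=13: active resources = [4], total = 4
Peak resource demand = 19

19


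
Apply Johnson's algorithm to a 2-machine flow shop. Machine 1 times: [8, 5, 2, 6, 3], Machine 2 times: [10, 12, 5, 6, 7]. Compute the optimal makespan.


Apply Johnson's rule:
  Group 1 (a <= b): [(3, 2, 5), (5, 3, 7), (2, 5, 12), (4, 6, 6), (1, 8, 10)]
  Group 2 (a > b): []
Optimal job order: [3, 5, 2, 4, 1]
Schedule:
  Job 3: M1 done at 2, M2 done at 7
  Job 5: M1 done at 5, M2 done at 14
  Job 2: M1 done at 10, M2 done at 26
  Job 4: M1 done at 16, M2 done at 32
  Job 1: M1 done at 24, M2 done at 42
Makespan = 42

42


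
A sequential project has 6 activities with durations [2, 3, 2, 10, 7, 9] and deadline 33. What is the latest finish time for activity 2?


LF(activity 2) = deadline - sum of successor durations
Successors: activities 3 through 6 with durations [2, 10, 7, 9]
Sum of successor durations = 28
LF = 33 - 28 = 5

5


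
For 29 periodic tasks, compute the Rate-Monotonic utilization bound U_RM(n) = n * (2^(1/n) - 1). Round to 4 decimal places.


Compute 2^(1/29) = 1.0241895602
Subtract 1: 1.0241895602 - 1 = 0.0241895602
Multiply by n: 29 * 0.0241895602 = 0.7014972458
Round to 4 dp: 0.7015

0.7015


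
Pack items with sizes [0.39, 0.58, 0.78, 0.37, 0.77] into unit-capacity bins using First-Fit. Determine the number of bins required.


Place items sequentially using First-Fit:
  Item 0.39 -> new Bin 1
  Item 0.58 -> Bin 1 (now 0.97)
  Item 0.78 -> new Bin 2
  Item 0.37 -> new Bin 3
  Item 0.77 -> new Bin 4
Total bins used = 4

4


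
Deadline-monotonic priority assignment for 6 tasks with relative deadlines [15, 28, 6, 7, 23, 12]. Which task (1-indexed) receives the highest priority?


Sort tasks by relative deadline (ascending):
  Task 3: deadline = 6
  Task 4: deadline = 7
  Task 6: deadline = 12
  Task 1: deadline = 15
  Task 5: deadline = 23
  Task 2: deadline = 28
Priority order (highest first): [3, 4, 6, 1, 5, 2]
Highest priority task = 3

3


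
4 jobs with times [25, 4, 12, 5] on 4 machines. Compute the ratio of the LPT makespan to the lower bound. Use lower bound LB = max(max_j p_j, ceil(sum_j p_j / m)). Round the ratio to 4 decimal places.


LPT order: [25, 12, 5, 4]
Machine loads after assignment: [25, 12, 5, 4]
LPT makespan = 25
Lower bound = max(max_job, ceil(total/4)) = max(25, 12) = 25
Ratio = 25 / 25 = 1.0

1.0


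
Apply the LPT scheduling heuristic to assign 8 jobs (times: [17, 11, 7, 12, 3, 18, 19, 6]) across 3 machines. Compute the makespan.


Sort jobs in decreasing order (LPT): [19, 18, 17, 12, 11, 7, 6, 3]
Assign each job to the least loaded machine:
  Machine 1: jobs [19, 7, 6], load = 32
  Machine 2: jobs [18, 11, 3], load = 32
  Machine 3: jobs [17, 12], load = 29
Makespan = max load = 32

32


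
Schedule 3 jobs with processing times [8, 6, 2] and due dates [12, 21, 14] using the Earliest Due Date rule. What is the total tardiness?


Sort by due date (EDD order): [(8, 12), (2, 14), (6, 21)]
Compute completion times and tardiness:
  Job 1: p=8, d=12, C=8, tardiness=max(0,8-12)=0
  Job 2: p=2, d=14, C=10, tardiness=max(0,10-14)=0
  Job 3: p=6, d=21, C=16, tardiness=max(0,16-21)=0
Total tardiness = 0

0


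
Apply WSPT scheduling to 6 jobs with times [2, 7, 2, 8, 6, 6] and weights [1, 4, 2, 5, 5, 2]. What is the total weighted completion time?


Compute p/w ratios and sort ascending (WSPT): [(2, 2), (6, 5), (8, 5), (7, 4), (2, 1), (6, 2)]
Compute weighted completion times:
  Job (p=2,w=2): C=2, w*C=2*2=4
  Job (p=6,w=5): C=8, w*C=5*8=40
  Job (p=8,w=5): C=16, w*C=5*16=80
  Job (p=7,w=4): C=23, w*C=4*23=92
  Job (p=2,w=1): C=25, w*C=1*25=25
  Job (p=6,w=2): C=31, w*C=2*31=62
Total weighted completion time = 303

303


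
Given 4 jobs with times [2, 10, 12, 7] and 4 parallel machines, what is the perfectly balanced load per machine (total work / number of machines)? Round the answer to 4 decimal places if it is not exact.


Total processing time = 2 + 10 + 12 + 7 = 31
Number of machines = 4
Ideal balanced load = 31 / 4 = 7.75

7.75


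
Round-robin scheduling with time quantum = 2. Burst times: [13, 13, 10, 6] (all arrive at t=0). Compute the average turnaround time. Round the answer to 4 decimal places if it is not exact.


Time quantum = 2
Execution trace:
  J1 runs 2 units, time = 2
  J2 runs 2 units, time = 4
  J3 runs 2 units, time = 6
  J4 runs 2 units, time = 8
  J1 runs 2 units, time = 10
  J2 runs 2 units, time = 12
  J3 runs 2 units, time = 14
  J4 runs 2 units, time = 16
  J1 runs 2 units, time = 18
  J2 runs 2 units, time = 20
  J3 runs 2 units, time = 22
  J4 runs 2 units, time = 24
  J1 runs 2 units, time = 26
  J2 runs 2 units, time = 28
  J3 runs 2 units, time = 30
  J1 runs 2 units, time = 32
  J2 runs 2 units, time = 34
  J3 runs 2 units, time = 36
  J1 runs 2 units, time = 38
  J2 runs 2 units, time = 40
  J1 runs 1 units, time = 41
  J2 runs 1 units, time = 42
Finish times: [41, 42, 36, 24]
Average turnaround = 143/4 = 35.75

35.75


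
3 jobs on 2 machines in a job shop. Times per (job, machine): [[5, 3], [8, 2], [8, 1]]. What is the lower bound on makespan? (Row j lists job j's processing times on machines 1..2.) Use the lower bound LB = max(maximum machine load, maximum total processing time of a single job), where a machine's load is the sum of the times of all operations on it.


Machine loads:
  Machine 1: 5 + 8 + 8 = 21
  Machine 2: 3 + 2 + 1 = 6
Max machine load = 21
Job totals:
  Job 1: 8
  Job 2: 10
  Job 3: 9
Max job total = 10
Lower bound = max(21, 10) = 21

21


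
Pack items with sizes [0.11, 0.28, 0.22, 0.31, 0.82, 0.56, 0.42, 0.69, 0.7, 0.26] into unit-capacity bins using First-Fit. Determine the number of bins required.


Place items sequentially using First-Fit:
  Item 0.11 -> new Bin 1
  Item 0.28 -> Bin 1 (now 0.39)
  Item 0.22 -> Bin 1 (now 0.61)
  Item 0.31 -> Bin 1 (now 0.92)
  Item 0.82 -> new Bin 2
  Item 0.56 -> new Bin 3
  Item 0.42 -> Bin 3 (now 0.98)
  Item 0.69 -> new Bin 4
  Item 0.7 -> new Bin 5
  Item 0.26 -> Bin 4 (now 0.95)
Total bins used = 5

5


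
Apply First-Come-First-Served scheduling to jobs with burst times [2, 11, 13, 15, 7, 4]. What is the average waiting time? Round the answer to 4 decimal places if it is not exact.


FCFS order (as given): [2, 11, 13, 15, 7, 4]
Waiting times:
  Job 1: wait = 0
  Job 2: wait = 2
  Job 3: wait = 13
  Job 4: wait = 26
  Job 5: wait = 41
  Job 6: wait = 48
Sum of waiting times = 130
Average waiting time = 130/6 = 21.6667

21.6667


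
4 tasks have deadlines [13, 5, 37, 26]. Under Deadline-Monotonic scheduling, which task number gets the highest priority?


Sort tasks by relative deadline (ascending):
  Task 2: deadline = 5
  Task 1: deadline = 13
  Task 4: deadline = 26
  Task 3: deadline = 37
Priority order (highest first): [2, 1, 4, 3]
Highest priority task = 2

2


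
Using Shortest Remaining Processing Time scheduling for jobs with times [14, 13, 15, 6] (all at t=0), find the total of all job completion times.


Since all jobs arrive at t=0, SRPT equals SPT ordering.
SPT order: [6, 13, 14, 15]
Completion times:
  Job 1: p=6, C=6
  Job 2: p=13, C=19
  Job 3: p=14, C=33
  Job 4: p=15, C=48
Total completion time = 6 + 19 + 33 + 48 = 106

106


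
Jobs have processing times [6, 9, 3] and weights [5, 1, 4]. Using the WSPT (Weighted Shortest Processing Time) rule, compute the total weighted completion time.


Compute p/w ratios and sort ascending (WSPT): [(3, 4), (6, 5), (9, 1)]
Compute weighted completion times:
  Job (p=3,w=4): C=3, w*C=4*3=12
  Job (p=6,w=5): C=9, w*C=5*9=45
  Job (p=9,w=1): C=18, w*C=1*18=18
Total weighted completion time = 75

75


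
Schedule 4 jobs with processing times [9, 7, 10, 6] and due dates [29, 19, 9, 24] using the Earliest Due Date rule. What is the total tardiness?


Sort by due date (EDD order): [(10, 9), (7, 19), (6, 24), (9, 29)]
Compute completion times and tardiness:
  Job 1: p=10, d=9, C=10, tardiness=max(0,10-9)=1
  Job 2: p=7, d=19, C=17, tardiness=max(0,17-19)=0
  Job 3: p=6, d=24, C=23, tardiness=max(0,23-24)=0
  Job 4: p=9, d=29, C=32, tardiness=max(0,32-29)=3
Total tardiness = 4

4


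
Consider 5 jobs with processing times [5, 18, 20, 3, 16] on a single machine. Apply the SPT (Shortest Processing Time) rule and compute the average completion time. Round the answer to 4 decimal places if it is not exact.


Sort jobs by processing time (SPT order): [3, 5, 16, 18, 20]
Compute completion times sequentially:
  Job 1: processing = 3, completes at 3
  Job 2: processing = 5, completes at 8
  Job 3: processing = 16, completes at 24
  Job 4: processing = 18, completes at 42
  Job 5: processing = 20, completes at 62
Sum of completion times = 139
Average completion time = 139/5 = 27.8

27.8


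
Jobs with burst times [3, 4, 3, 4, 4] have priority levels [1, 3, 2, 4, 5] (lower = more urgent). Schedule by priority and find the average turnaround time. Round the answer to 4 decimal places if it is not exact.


Sort by priority (ascending = highest first):
Order: [(1, 3), (2, 3), (3, 4), (4, 4), (5, 4)]
Completion times:
  Priority 1, burst=3, C=3
  Priority 2, burst=3, C=6
  Priority 3, burst=4, C=10
  Priority 4, burst=4, C=14
  Priority 5, burst=4, C=18
Average turnaround = 51/5 = 10.2

10.2


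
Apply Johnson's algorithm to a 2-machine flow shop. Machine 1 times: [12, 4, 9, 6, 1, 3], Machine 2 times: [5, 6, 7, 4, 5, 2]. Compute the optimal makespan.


Apply Johnson's rule:
  Group 1 (a <= b): [(5, 1, 5), (2, 4, 6)]
  Group 2 (a > b): [(3, 9, 7), (1, 12, 5), (4, 6, 4), (6, 3, 2)]
Optimal job order: [5, 2, 3, 1, 4, 6]
Schedule:
  Job 5: M1 done at 1, M2 done at 6
  Job 2: M1 done at 5, M2 done at 12
  Job 3: M1 done at 14, M2 done at 21
  Job 1: M1 done at 26, M2 done at 31
  Job 4: M1 done at 32, M2 done at 36
  Job 6: M1 done at 35, M2 done at 38
Makespan = 38

38


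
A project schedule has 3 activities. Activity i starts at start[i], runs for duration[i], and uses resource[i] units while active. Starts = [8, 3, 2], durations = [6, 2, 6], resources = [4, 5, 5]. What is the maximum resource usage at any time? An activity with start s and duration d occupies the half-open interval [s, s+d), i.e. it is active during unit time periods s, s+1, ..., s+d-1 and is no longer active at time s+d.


Each activity i is active on [start_i, start_i + duration_i).
Compute total resource usage per time slot:
  t=0: active resources = [], total = 0
  t=1: active resources = [], total = 0
  t=2: active resources = [5], total = 5
  t=3: active resources = [5, 5], total = 10
  t=4: active resources = [5, 5], total = 10
  t=5: active resources = [5], total = 5
  t=6: active resources = [5], total = 5
  t=7: active resources = [5], total = 5
  t=8: active resources = [4], total = 4
  t=9: active resources = [4], total = 4
  t=10: active resources = [4], total = 4
  t=11: active resources = [4], total = 4
  t=12: active resources = [4], total = 4
  t=13: active resources = [4], total = 4
Peak resource demand = 10

10


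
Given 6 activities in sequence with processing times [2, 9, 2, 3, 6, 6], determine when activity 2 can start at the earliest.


Activity 2 starts after activities 1 through 1 complete.
Predecessor durations: [2]
ES = 2 = 2

2


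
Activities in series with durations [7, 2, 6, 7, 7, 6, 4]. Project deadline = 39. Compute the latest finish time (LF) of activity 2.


LF(activity 2) = deadline - sum of successor durations
Successors: activities 3 through 7 with durations [6, 7, 7, 6, 4]
Sum of successor durations = 30
LF = 39 - 30 = 9

9


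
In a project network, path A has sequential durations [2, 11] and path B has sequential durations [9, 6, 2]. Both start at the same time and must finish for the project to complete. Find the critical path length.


Path A total = 2 + 11 = 13
Path B total = 9 + 6 + 2 = 17
Critical path = longest path = max(13, 17) = 17

17


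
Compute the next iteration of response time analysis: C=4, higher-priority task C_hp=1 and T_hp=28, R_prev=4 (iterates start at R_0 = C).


R_next = C + ceil(R_prev / T_hp) * C_hp
ceil(4 / 28) = ceil(0.1429) = 1
Interference = 1 * 1 = 1
R_next = 4 + 1 = 5

5


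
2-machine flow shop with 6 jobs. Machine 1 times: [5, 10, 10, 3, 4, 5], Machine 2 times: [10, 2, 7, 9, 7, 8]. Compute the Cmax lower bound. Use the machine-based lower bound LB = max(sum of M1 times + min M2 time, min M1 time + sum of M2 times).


LB1 = sum(M1 times) + min(M2 times) = 37 + 2 = 39
LB2 = min(M1 times) + sum(M2 times) = 3 + 43 = 46
Lower bound = max(LB1, LB2) = max(39, 46) = 46

46


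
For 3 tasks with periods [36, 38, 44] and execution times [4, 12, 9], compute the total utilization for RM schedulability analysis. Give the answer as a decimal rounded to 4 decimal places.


Compute individual utilizations (exact fractions):
  Task 1: C/T = 4/36 = 1/9 (approx. 0.1111)
  Task 2: C/T = 12/38 = 6/19 (approx. 0.3158)
  Task 3: C/T = 9/44 (approx. 0.2045)
Total utilization U = 1/9 + 6/19 + 9/44 = 4751/7524
Rounded to 4 decimal places: U = 0.6314
RM (Liu & Layland) bound for 3 tasks = 0.779763; compare with U = 4751/7524 (approx. 0.631446)
U <= bound, so schedulable by RM sufficient condition.

0.6314


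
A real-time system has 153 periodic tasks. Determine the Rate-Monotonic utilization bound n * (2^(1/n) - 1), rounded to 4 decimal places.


Compute 2^(1/153) = 1.0045406514
Subtract 1: 1.0045406514 - 1 = 0.0045406514
Multiply by n: 153 * 0.0045406514 = 0.6947196642
Round to 4 dp: 0.6947

0.6947


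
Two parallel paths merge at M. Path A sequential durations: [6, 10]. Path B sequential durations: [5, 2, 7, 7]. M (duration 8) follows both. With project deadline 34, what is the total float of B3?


Forward pass: ES(B3) = sum of predecessors on chain B = 7
EF = ES + duration = 7 + 7 = 14
Backward pass: LF(M) = deadline = 34; LS(M) = 34 - 8 = 26
LF(B3) = LS(M) - sum(successors on chain B) = 26 - 7 = 19
LS = LF - duration = 19 - 7 = 12
Total float = LS - ES = 12 - 7 = 5

5


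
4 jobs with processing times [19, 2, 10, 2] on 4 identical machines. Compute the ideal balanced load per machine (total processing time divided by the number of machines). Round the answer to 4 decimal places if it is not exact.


Total processing time = 19 + 2 + 10 + 2 = 33
Number of machines = 4
Ideal balanced load = 33 / 4 = 8.25

8.25


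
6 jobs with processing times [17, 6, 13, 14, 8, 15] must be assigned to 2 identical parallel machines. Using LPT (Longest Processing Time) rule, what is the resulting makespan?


Sort jobs in decreasing order (LPT): [17, 15, 14, 13, 8, 6]
Assign each job to the least loaded machine:
  Machine 1: jobs [17, 13, 6], load = 36
  Machine 2: jobs [15, 14, 8], load = 37
Makespan = max load = 37

37


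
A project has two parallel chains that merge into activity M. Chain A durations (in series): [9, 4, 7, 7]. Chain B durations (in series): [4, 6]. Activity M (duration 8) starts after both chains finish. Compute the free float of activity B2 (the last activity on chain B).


ES(B2) = sum of predecessors on chain B = 4
EF(B2) = ES + duration = 4 + 6 = 10
Successor of B2 is M. ES(M) = max(sum(A), sum(B)) = max(27, 10) = 27
Free float = ES(successor) - EF(current) = 27 - 10 = 17

17


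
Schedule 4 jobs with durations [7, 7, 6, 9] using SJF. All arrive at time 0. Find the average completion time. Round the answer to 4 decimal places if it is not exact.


SJF order (ascending): [6, 7, 7, 9]
Completion times:
  Job 1: burst=6, C=6
  Job 2: burst=7, C=13
  Job 3: burst=7, C=20
  Job 4: burst=9, C=29
Average completion = 68/4 = 17.0

17.0


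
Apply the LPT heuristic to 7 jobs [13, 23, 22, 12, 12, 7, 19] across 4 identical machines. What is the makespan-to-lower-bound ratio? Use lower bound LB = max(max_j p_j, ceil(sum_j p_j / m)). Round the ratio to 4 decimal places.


LPT order: [23, 22, 19, 13, 12, 12, 7]
Machine loads after assignment: [23, 29, 31, 25]
LPT makespan = 31
Lower bound = max(max_job, ceil(total/4)) = max(23, 27) = 27
Ratio = 31 / 27 = 1.1481

1.1481


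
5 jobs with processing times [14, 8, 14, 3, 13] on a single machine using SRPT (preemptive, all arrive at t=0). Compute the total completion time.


Since all jobs arrive at t=0, SRPT equals SPT ordering.
SPT order: [3, 8, 13, 14, 14]
Completion times:
  Job 1: p=3, C=3
  Job 2: p=8, C=11
  Job 3: p=13, C=24
  Job 4: p=14, C=38
  Job 5: p=14, C=52
Total completion time = 3 + 11 + 24 + 38 + 52 = 128

128


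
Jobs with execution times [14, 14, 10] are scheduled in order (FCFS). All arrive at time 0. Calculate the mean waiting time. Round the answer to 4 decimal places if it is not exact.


FCFS order (as given): [14, 14, 10]
Waiting times:
  Job 1: wait = 0
  Job 2: wait = 14
  Job 3: wait = 28
Sum of waiting times = 42
Average waiting time = 42/3 = 14.0

14.0


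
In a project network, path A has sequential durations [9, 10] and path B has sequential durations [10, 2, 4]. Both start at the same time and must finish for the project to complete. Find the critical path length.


Path A total = 9 + 10 = 19
Path B total = 10 + 2 + 4 = 16
Critical path = longest path = max(19, 16) = 19

19


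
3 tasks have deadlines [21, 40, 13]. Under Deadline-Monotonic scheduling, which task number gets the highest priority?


Sort tasks by relative deadline (ascending):
  Task 3: deadline = 13
  Task 1: deadline = 21
  Task 2: deadline = 40
Priority order (highest first): [3, 1, 2]
Highest priority task = 3

3


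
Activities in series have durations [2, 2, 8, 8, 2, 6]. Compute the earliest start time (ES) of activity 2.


Activity 2 starts after activities 1 through 1 complete.
Predecessor durations: [2]
ES = 2 = 2

2


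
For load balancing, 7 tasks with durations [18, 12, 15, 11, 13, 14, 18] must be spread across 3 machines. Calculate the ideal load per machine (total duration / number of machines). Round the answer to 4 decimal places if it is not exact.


Total processing time = 18 + 12 + 15 + 11 + 13 + 14 + 18 = 101
Number of machines = 3
Ideal balanced load = 101 / 3 = 33.6667

33.6667


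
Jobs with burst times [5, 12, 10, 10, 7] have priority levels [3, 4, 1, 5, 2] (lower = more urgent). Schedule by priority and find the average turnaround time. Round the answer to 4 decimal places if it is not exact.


Sort by priority (ascending = highest first):
Order: [(1, 10), (2, 7), (3, 5), (4, 12), (5, 10)]
Completion times:
  Priority 1, burst=10, C=10
  Priority 2, burst=7, C=17
  Priority 3, burst=5, C=22
  Priority 4, burst=12, C=34
  Priority 5, burst=10, C=44
Average turnaround = 127/5 = 25.4

25.4


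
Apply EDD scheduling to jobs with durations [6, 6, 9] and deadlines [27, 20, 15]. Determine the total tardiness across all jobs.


Sort by due date (EDD order): [(9, 15), (6, 20), (6, 27)]
Compute completion times and tardiness:
  Job 1: p=9, d=15, C=9, tardiness=max(0,9-15)=0
  Job 2: p=6, d=20, C=15, tardiness=max(0,15-20)=0
  Job 3: p=6, d=27, C=21, tardiness=max(0,21-27)=0
Total tardiness = 0

0


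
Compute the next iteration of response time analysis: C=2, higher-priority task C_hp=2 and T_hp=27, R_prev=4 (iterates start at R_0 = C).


R_next = C + ceil(R_prev / T_hp) * C_hp
ceil(4 / 27) = ceil(0.1481) = 1
Interference = 1 * 2 = 2
R_next = 2 + 2 = 4
R_next = R_prev, so the iteration has converged (response time = 4).

4


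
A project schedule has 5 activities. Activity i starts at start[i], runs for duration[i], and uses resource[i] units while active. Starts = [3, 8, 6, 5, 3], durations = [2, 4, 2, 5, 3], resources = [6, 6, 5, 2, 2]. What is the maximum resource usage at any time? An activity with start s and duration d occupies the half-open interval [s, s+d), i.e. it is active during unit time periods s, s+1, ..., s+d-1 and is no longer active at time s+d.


Each activity i is active on [start_i, start_i + duration_i).
Compute total resource usage per time slot:
  t=0: active resources = [], total = 0
  t=1: active resources = [], total = 0
  t=2: active resources = [], total = 0
  t=3: active resources = [6, 2], total = 8
  t=4: active resources = [6, 2], total = 8
  t=5: active resources = [2, 2], total = 4
  t=6: active resources = [5, 2], total = 7
  t=7: active resources = [5, 2], total = 7
  t=8: active resources = [6, 2], total = 8
  t=9: active resources = [6, 2], total = 8
  t=10: active resources = [6], total = 6
  t=11: active resources = [6], total = 6
Peak resource demand = 8

8


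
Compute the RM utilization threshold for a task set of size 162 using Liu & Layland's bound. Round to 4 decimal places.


Compute 2^(1/162) = 1.0042878529
Subtract 1: 1.0042878529 - 1 = 0.0042878529
Multiply by n: 162 * 0.0042878529 = 0.6946321698
Round to 4 dp: 0.6946

0.6946


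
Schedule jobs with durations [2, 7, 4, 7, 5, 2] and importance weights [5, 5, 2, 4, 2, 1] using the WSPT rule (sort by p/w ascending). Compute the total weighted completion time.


Compute p/w ratios and sort ascending (WSPT): [(2, 5), (7, 5), (7, 4), (4, 2), (2, 1), (5, 2)]
Compute weighted completion times:
  Job (p=2,w=5): C=2, w*C=5*2=10
  Job (p=7,w=5): C=9, w*C=5*9=45
  Job (p=7,w=4): C=16, w*C=4*16=64
  Job (p=4,w=2): C=20, w*C=2*20=40
  Job (p=2,w=1): C=22, w*C=1*22=22
  Job (p=5,w=2): C=27, w*C=2*27=54
Total weighted completion time = 235

235


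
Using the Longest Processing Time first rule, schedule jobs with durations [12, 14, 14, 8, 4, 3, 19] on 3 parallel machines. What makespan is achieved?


Sort jobs in decreasing order (LPT): [19, 14, 14, 12, 8, 4, 3]
Assign each job to the least loaded machine:
  Machine 1: jobs [19, 4], load = 23
  Machine 2: jobs [14, 12], load = 26
  Machine 3: jobs [14, 8, 3], load = 25
Makespan = max load = 26

26


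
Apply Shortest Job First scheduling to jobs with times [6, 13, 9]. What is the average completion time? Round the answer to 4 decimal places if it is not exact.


SJF order (ascending): [6, 9, 13]
Completion times:
  Job 1: burst=6, C=6
  Job 2: burst=9, C=15
  Job 3: burst=13, C=28
Average completion = 49/3 = 16.3333

16.3333


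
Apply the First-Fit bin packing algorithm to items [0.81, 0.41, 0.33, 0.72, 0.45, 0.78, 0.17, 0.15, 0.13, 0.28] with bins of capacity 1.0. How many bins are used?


Place items sequentially using First-Fit:
  Item 0.81 -> new Bin 1
  Item 0.41 -> new Bin 2
  Item 0.33 -> Bin 2 (now 0.74)
  Item 0.72 -> new Bin 3
  Item 0.45 -> new Bin 4
  Item 0.78 -> new Bin 5
  Item 0.17 -> Bin 1 (now 0.98)
  Item 0.15 -> Bin 2 (now 0.89)
  Item 0.13 -> Bin 3 (now 0.85)
  Item 0.28 -> Bin 4 (now 0.73)
Total bins used = 5

5


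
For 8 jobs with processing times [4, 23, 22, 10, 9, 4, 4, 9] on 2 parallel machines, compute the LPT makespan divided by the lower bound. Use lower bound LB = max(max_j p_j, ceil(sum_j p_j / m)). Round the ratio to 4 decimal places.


LPT order: [23, 22, 10, 9, 9, 4, 4, 4]
Machine loads after assignment: [41, 44]
LPT makespan = 44
Lower bound = max(max_job, ceil(total/2)) = max(23, 43) = 43
Ratio = 44 / 43 = 1.0233

1.0233


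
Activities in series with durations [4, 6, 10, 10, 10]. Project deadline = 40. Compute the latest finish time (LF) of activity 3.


LF(activity 3) = deadline - sum of successor durations
Successors: activities 4 through 5 with durations [10, 10]
Sum of successor durations = 20
LF = 40 - 20 = 20

20


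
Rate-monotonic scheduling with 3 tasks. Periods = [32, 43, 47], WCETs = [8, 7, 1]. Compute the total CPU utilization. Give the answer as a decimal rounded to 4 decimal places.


Compute individual utilizations (exact fractions):
  Task 1: C/T = 8/32 = 1/4 (approx. 0.25)
  Task 2: C/T = 7/43 (approx. 0.1628)
  Task 3: C/T = 1/47 (approx. 0.0213)
Total utilization U = 1/4 + 7/43 + 1/47 = 3509/8084
Rounded to 4 decimal places: U = 0.4341
RM (Liu & Layland) bound for 3 tasks = 0.779763; compare with U = 3509/8084 (approx. 0.434067)
U <= bound, so schedulable by RM sufficient condition.

0.4341


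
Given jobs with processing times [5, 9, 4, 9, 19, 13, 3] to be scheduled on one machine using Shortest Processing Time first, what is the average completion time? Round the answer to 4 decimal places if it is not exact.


Sort jobs by processing time (SPT order): [3, 4, 5, 9, 9, 13, 19]
Compute completion times sequentially:
  Job 1: processing = 3, completes at 3
  Job 2: processing = 4, completes at 7
  Job 3: processing = 5, completes at 12
  Job 4: processing = 9, completes at 21
  Job 5: processing = 9, completes at 30
  Job 6: processing = 13, completes at 43
  Job 7: processing = 19, completes at 62
Sum of completion times = 178
Average completion time = 178/7 = 25.4286

25.4286


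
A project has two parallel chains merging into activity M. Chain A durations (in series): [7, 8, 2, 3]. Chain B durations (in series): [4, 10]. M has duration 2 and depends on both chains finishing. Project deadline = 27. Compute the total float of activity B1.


Forward pass: ES(B1) = sum of predecessors on chain B = 0
EF = ES + duration = 0 + 4 = 4
Backward pass: LF(M) = deadline = 27; LS(M) = 27 - 2 = 25
LF(B1) = LS(M) - sum(successors on chain B) = 25 - 10 = 15
LS = LF - duration = 15 - 4 = 11
Total float = LS - ES = 11 - 0 = 11

11


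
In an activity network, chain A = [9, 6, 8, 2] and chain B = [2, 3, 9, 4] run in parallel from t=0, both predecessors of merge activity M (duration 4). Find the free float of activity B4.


ES(B4) = sum of predecessors on chain B = 14
EF(B4) = ES + duration = 14 + 4 = 18
Successor of B4 is M. ES(M) = max(sum(A), sum(B)) = max(25, 18) = 25
Free float = ES(successor) - EF(current) = 25 - 18 = 7

7


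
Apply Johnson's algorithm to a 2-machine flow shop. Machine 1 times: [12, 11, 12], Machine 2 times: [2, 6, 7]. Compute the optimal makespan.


Apply Johnson's rule:
  Group 1 (a <= b): []
  Group 2 (a > b): [(3, 12, 7), (2, 11, 6), (1, 12, 2)]
Optimal job order: [3, 2, 1]
Schedule:
  Job 3: M1 done at 12, M2 done at 19
  Job 2: M1 done at 23, M2 done at 29
  Job 1: M1 done at 35, M2 done at 37
Makespan = 37

37


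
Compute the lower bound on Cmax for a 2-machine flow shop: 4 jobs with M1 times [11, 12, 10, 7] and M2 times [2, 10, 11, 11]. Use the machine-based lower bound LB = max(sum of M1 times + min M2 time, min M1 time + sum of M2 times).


LB1 = sum(M1 times) + min(M2 times) = 40 + 2 = 42
LB2 = min(M1 times) + sum(M2 times) = 7 + 34 = 41
Lower bound = max(LB1, LB2) = max(42, 41) = 42

42


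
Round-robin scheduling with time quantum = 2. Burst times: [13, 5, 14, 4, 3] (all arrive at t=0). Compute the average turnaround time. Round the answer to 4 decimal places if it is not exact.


Time quantum = 2
Execution trace:
  J1 runs 2 units, time = 2
  J2 runs 2 units, time = 4
  J3 runs 2 units, time = 6
  J4 runs 2 units, time = 8
  J5 runs 2 units, time = 10
  J1 runs 2 units, time = 12
  J2 runs 2 units, time = 14
  J3 runs 2 units, time = 16
  J4 runs 2 units, time = 18
  J5 runs 1 units, time = 19
  J1 runs 2 units, time = 21
  J2 runs 1 units, time = 22
  J3 runs 2 units, time = 24
  J1 runs 2 units, time = 26
  J3 runs 2 units, time = 28
  J1 runs 2 units, time = 30
  J3 runs 2 units, time = 32
  J1 runs 2 units, time = 34
  J3 runs 2 units, time = 36
  J1 runs 1 units, time = 37
  J3 runs 2 units, time = 39
Finish times: [37, 22, 39, 18, 19]
Average turnaround = 135/5 = 27.0

27.0


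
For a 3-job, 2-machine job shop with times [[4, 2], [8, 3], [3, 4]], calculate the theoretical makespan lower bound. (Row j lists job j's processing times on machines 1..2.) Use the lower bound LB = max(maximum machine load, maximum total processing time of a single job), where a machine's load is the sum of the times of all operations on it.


Machine loads:
  Machine 1: 4 + 8 + 3 = 15
  Machine 2: 2 + 3 + 4 = 9
Max machine load = 15
Job totals:
  Job 1: 6
  Job 2: 11
  Job 3: 7
Max job total = 11
Lower bound = max(15, 11) = 15

15


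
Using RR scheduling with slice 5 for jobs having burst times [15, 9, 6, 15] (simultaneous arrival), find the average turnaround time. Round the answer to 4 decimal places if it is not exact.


Time quantum = 5
Execution trace:
  J1 runs 5 units, time = 5
  J2 runs 5 units, time = 10
  J3 runs 5 units, time = 15
  J4 runs 5 units, time = 20
  J1 runs 5 units, time = 25
  J2 runs 4 units, time = 29
  J3 runs 1 units, time = 30
  J4 runs 5 units, time = 35
  J1 runs 5 units, time = 40
  J4 runs 5 units, time = 45
Finish times: [40, 29, 30, 45]
Average turnaround = 144/4 = 36.0

36.0


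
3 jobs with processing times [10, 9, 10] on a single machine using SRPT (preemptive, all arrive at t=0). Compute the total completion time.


Since all jobs arrive at t=0, SRPT equals SPT ordering.
SPT order: [9, 10, 10]
Completion times:
  Job 1: p=9, C=9
  Job 2: p=10, C=19
  Job 3: p=10, C=29
Total completion time = 9 + 19 + 29 = 57

57


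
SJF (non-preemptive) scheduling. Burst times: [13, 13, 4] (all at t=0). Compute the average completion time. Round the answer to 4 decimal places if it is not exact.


SJF order (ascending): [4, 13, 13]
Completion times:
  Job 1: burst=4, C=4
  Job 2: burst=13, C=17
  Job 3: burst=13, C=30
Average completion = 51/3 = 17.0

17.0


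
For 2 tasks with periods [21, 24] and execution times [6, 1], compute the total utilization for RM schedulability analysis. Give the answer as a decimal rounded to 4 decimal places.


Compute individual utilizations (exact fractions):
  Task 1: C/T = 6/21 = 2/7 (approx. 0.2857)
  Task 2: C/T = 1/24 (approx. 0.0417)
Total utilization U = 2/7 + 1/24 = 55/168
Rounded to 4 decimal places: U = 0.3274
RM (Liu & Layland) bound for 2 tasks = 0.828427; compare with U = 55/168 (approx. 0.327381)
U <= bound, so schedulable by RM sufficient condition.

0.3274


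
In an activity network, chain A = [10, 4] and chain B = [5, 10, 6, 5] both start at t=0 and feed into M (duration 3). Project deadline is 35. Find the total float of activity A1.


Forward pass: ES(A1) = sum of predecessors on chain A = 0
EF = ES + duration = 0 + 10 = 10
Backward pass: LF(M) = deadline = 35; LS(M) = 35 - 3 = 32
LF(A1) = LS(M) - sum(successors on chain A) = 32 - 4 = 28
LS = LF - duration = 28 - 10 = 18
Total float = LS - ES = 18 - 0 = 18

18


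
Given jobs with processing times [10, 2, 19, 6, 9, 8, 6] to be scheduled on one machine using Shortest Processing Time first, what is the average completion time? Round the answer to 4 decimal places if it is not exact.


Sort jobs by processing time (SPT order): [2, 6, 6, 8, 9, 10, 19]
Compute completion times sequentially:
  Job 1: processing = 2, completes at 2
  Job 2: processing = 6, completes at 8
  Job 3: processing = 6, completes at 14
  Job 4: processing = 8, completes at 22
  Job 5: processing = 9, completes at 31
  Job 6: processing = 10, completes at 41
  Job 7: processing = 19, completes at 60
Sum of completion times = 178
Average completion time = 178/7 = 25.4286

25.4286


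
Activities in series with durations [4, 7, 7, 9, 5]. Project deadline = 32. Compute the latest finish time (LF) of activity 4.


LF(activity 4) = deadline - sum of successor durations
Successors: activities 5 through 5 with durations [5]
Sum of successor durations = 5
LF = 32 - 5 = 27

27


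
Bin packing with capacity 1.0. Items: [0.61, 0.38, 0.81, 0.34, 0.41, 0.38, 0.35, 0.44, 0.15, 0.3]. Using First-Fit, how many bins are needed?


Place items sequentially using First-Fit:
  Item 0.61 -> new Bin 1
  Item 0.38 -> Bin 1 (now 0.99)
  Item 0.81 -> new Bin 2
  Item 0.34 -> new Bin 3
  Item 0.41 -> Bin 3 (now 0.75)
  Item 0.38 -> new Bin 4
  Item 0.35 -> Bin 4 (now 0.73)
  Item 0.44 -> new Bin 5
  Item 0.15 -> Bin 2 (now 0.96)
  Item 0.3 -> Bin 5 (now 0.74)
Total bins used = 5

5


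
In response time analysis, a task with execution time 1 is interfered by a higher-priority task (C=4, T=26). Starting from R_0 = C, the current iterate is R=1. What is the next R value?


R_next = C + ceil(R_prev / T_hp) * C_hp
ceil(1 / 26) = ceil(0.0385) = 1
Interference = 1 * 4 = 4
R_next = 1 + 4 = 5

5


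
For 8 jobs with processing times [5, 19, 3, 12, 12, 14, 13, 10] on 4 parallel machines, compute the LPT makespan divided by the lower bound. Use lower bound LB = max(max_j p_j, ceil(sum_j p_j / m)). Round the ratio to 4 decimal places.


LPT order: [19, 14, 13, 12, 12, 10, 5, 3]
Machine loads after assignment: [22, 19, 23, 24]
LPT makespan = 24
Lower bound = max(max_job, ceil(total/4)) = max(19, 22) = 22
Ratio = 24 / 22 = 1.0909

1.0909
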